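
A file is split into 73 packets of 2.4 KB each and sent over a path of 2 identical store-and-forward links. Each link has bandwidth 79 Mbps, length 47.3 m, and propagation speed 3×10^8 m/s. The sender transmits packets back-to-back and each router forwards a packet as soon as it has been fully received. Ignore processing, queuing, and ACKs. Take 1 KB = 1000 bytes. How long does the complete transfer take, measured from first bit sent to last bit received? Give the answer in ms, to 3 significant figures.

18.0 ms

Per-hop transmission t_tx = L/R = 19200/79000000 = 0.243038 ms.
Per-hop propagation t_prop = 47.3/300000000 = 0.000157667 ms.
Pipeline fill: first packet needs 2·t_tx to clear all hops; remaining 72 packets each add one t_tx.
Total = (2+73-1)·t_tx + 2·t_prop = 74·0.243038 + 2·0.000157667 = 18.0 ms.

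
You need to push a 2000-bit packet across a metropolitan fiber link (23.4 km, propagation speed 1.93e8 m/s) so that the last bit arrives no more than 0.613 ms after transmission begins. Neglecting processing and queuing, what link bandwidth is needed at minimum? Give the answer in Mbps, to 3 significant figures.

4.07 Mbps

Propagation delay = 23400 / 193000000 = 0.121244 ms.
Transmission budget = 0.613 − 0.121244 = 0.491756 ms.
R ≥ L / t_tx = 2000 bits / 0.000491756 s = 4.07 Mbps.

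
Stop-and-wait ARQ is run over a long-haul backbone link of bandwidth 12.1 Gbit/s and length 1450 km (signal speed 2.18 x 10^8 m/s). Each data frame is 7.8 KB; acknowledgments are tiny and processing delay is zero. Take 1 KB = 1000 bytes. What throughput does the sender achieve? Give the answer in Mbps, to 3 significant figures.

t_tx = L/R = 62400/12100000000 = 5.15702e-06 s.
t_prop = 1450000/2.18e+08 = 0.00665138 s; RTT = 0.0133028 s.
Cycle = t_tx + RTT = 0.0133079 s.
Throughput = L / cycle = 62400 / 0.0133079 = 4.69 Mbps.

4.69 Mbps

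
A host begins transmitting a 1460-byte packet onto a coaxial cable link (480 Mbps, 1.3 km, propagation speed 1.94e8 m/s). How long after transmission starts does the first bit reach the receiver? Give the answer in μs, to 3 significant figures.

6.70 μs

First bit experiences only propagation delay: d/s = 1300/194000000 = 6.70 μs.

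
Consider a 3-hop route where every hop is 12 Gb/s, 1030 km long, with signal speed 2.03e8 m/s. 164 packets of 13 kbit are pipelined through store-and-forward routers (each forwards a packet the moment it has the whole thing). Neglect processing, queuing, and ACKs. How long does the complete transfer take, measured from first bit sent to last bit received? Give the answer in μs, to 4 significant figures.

Per-hop transmission t_tx = L/R = 13000/12000000000 = 1.08333 μs.
Per-hop propagation t_prop = 1030000/2.03e+08 = 5073.89 μs.
Pipeline fill: first packet needs 3·t_tx to clear all hops; remaining 163 packets each add one t_tx.
Total = (3+164-1)·t_tx + 3·t_prop = 166·1.08333 + 3·5073.89 = 15400 μs.

15400 μs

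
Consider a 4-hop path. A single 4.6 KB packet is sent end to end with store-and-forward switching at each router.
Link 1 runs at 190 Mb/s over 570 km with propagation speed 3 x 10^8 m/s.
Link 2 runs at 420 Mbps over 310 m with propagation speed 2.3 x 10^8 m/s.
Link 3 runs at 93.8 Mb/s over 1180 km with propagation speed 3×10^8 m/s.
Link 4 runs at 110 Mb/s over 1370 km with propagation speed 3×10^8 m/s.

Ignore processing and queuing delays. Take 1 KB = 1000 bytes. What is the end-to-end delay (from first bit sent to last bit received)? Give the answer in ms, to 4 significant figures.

L = 36800 bits.
Transmission delays (L/R per hop): 0.193684, 0.087619, 0.392324, 0.334545 ms; sum = 1.00817 ms.
Propagation delays (d/s per hop): 1.9, 0.00134783, 3.93333, 4.56667 ms; sum = 10.4013 ms.
End-to-end = 11.41 ms.

11.41 ms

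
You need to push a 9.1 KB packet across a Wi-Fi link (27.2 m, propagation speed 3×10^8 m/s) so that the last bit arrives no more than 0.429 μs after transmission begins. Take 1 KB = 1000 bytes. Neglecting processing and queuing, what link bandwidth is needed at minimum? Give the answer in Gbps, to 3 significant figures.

215 Gbps

L = 72800 bits.
Propagation delay = 27.2 / 300000000 = 0.0906667 μs.
Transmission budget = 0.429 − 0.0906667 = 0.338333 μs.
R ≥ L / t_tx = 72800 bits / 3.38333e-07 s = 215 Gbps.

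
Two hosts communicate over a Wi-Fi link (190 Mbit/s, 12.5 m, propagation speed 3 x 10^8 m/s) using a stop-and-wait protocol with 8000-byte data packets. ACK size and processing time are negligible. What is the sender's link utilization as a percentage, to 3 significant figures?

100 %

t_tx = L/R = 64000/190000000 = 0.000336842 s.
t_prop = 12.5/300000000 = 4.16667e-08 s; RTT = 8.33333e-08 s.
Cycle = t_tx + RTT = 0.000336925 s.
Utilization = t_tx / cycle = 0.000336842/0.000336925 = 100 %.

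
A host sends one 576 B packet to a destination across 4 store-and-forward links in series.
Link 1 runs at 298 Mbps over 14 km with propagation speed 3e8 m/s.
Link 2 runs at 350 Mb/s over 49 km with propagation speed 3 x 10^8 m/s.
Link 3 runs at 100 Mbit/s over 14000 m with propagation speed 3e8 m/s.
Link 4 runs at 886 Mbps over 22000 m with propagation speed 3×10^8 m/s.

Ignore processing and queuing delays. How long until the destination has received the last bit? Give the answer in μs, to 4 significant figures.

409.9 μs

L = 576 × 8 = 4608 bits.
Transmission delays (L/R per hop): 15.4631, 13.1657, 46.08, 5.2009 μs; sum = 79.9097 μs.
Propagation delays (d/s per hop): 46.6667, 163.333, 46.6667, 73.3333 μs; sum = 330 μs.
End-to-end = 409.9 μs.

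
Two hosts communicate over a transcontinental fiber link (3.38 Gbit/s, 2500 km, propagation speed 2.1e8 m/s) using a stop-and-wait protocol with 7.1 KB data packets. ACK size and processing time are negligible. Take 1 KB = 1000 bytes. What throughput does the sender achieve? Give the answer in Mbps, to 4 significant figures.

2.384 Mbps

t_tx = L/R = 56800/3380000000 = 1.68047e-05 s.
t_prop = 2500000/210000000 = 0.0119048 s; RTT = 0.0238095 s.
Cycle = t_tx + RTT = 0.0238263 s.
Throughput = L / cycle = 56800 / 0.0238263 = 2.384 Mbps.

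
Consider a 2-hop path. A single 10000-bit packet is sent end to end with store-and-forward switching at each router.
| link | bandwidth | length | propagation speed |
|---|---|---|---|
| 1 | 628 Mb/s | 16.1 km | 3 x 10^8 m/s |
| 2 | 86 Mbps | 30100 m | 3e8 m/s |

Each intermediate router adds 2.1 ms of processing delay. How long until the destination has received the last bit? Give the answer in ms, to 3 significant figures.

Transmission delays (L/R per hop): 0.0159236, 0.116279 ms; sum = 0.132203 ms.
Propagation delays (d/s per hop): 0.0536667, 0.100333 ms; sum = 0.154 ms.
Processing at 1 router(s): 1 × 2.1 ms = 2.1 ms.
End-to-end = 2.39 ms.

2.39 ms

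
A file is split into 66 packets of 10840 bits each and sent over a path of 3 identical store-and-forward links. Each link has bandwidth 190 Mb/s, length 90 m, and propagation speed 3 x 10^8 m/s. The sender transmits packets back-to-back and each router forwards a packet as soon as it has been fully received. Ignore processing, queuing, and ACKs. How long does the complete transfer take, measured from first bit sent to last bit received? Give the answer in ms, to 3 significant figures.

Per-hop transmission t_tx = L/R = 10840/190000000 = 0.0570526 ms.
Per-hop propagation t_prop = 90/300000000 = 0.0003 ms.
Pipeline fill: first packet needs 3·t_tx to clear all hops; remaining 65 packets each add one t_tx.
Total = (3+66-1)·t_tx + 3·t_prop = 68·0.0570526 + 3·0.0003 = 3.88 ms.

3.88 ms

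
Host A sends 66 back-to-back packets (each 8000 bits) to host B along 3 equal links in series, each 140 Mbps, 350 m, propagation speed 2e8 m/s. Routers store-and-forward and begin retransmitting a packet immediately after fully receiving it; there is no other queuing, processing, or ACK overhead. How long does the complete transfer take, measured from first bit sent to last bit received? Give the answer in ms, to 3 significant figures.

Per-hop transmission t_tx = L/R = 8000/140000000 = 0.0571429 ms.
Per-hop propagation t_prop = 350/200000000 = 0.00175 ms.
Pipeline fill: first packet needs 3·t_tx to clear all hops; remaining 65 packets each add one t_tx.
Total = (3+66-1)·t_tx + 3·t_prop = 68·0.0571429 + 3·0.00175 = 3.89 ms.

3.89 ms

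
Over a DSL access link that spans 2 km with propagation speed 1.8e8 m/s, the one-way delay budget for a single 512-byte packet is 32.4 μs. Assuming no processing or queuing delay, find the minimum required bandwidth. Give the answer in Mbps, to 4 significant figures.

L = 4096 bits.
Propagation delay = 2000 / 180000000 = 11.1111 μs.
Transmission budget = 32.4 − 11.1111 = 21.2889 μs.
R ≥ L / t_tx = 4096 bits / 2.12889e-05 s = 192.4 Mbps.

192.4 Mbps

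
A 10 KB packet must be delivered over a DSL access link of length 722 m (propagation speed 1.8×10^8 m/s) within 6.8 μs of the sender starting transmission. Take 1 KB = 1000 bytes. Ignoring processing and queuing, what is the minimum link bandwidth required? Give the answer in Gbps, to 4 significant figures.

L = 80000 bits.
Propagation delay = 722 / 180000000 = 4.01111 μs.
Transmission budget = 6.8 − 4.01111 = 2.78889 μs.
R ≥ L / t_tx = 80000 bits / 2.78889e-06 s = 28.69 Gbps.

28.69 Gbps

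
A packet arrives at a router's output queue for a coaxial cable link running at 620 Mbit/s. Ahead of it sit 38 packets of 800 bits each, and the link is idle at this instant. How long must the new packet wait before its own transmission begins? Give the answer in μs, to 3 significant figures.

49.0 μs

Each queued packet: L/R = 800/620000000 = 1.29032 μs.
38 queued → 49.0323 μs.
Queuing delay = 49.0 μs.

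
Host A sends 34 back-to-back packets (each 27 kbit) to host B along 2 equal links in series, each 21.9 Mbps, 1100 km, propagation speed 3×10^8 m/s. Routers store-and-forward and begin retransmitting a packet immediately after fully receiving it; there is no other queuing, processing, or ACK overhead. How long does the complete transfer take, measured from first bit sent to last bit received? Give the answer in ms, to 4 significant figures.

Per-hop transmission t_tx = L/R = 27000/21900000 = 1.23288 ms.
Per-hop propagation t_prop = 1100000/300000000 = 3.66667 ms.
Pipeline fill: first packet needs 2·t_tx to clear all hops; remaining 33 packets each add one t_tx.
Total = (2+34-1)·t_tx + 2·t_prop = 35·1.23288 + 2·3.66667 = 50.48 ms.

50.48 ms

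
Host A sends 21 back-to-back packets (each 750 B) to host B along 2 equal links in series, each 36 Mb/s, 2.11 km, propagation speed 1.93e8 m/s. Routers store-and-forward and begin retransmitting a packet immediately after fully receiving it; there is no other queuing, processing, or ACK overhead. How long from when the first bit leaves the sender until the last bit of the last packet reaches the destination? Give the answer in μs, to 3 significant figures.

Per-hop transmission t_tx = L/R = 6000/36000000 = 166.667 μs.
Per-hop propagation t_prop = 2110/193000000 = 10.9326 μs.
Pipeline fill: first packet needs 2·t_tx to clear all hops; remaining 20 packets each add one t_tx.
Total = (2+21-1)·t_tx + 2·t_prop = 22·166.667 + 2·10.9326 = 3690 μs.

3690 μs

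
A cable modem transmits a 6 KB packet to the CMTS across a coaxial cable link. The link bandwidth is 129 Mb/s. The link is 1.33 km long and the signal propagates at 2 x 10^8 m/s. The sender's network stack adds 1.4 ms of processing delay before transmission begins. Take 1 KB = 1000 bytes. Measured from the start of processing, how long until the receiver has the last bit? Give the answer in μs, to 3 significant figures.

L = 48000 bits.
Transmission delay = L/R = 48000 / 129000000 = 372.093 μs.
Propagation delay = d/s = 1330 m / 200000000 m/s = 6.65 μs.
Plus processing delay 1.4 ms = 1400 μs.
Total = 1780 μs.

1780 μs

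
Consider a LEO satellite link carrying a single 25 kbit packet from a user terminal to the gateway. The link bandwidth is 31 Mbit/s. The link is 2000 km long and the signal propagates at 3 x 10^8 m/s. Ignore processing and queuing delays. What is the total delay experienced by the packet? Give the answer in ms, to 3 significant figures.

L = 25000 bits.
Transmission delay = L/R = 25000 / 31000000 = 0.806452 ms.
Propagation delay = d/s = 2000000 m / 300000000 m/s = 6.66667 ms.
Total = 7.47 ms.

7.47 ms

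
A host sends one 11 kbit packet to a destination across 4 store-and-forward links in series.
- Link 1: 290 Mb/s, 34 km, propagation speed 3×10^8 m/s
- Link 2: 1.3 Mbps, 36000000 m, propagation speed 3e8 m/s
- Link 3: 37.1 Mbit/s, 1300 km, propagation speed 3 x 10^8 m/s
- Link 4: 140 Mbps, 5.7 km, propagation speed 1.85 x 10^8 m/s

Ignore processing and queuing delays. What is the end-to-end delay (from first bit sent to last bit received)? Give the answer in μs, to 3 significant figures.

L = 11000 bits.
Transmission delays (L/R per hop): 37.931, 8461.54, 296.496, 78.5714 μs; sum = 8874.54 μs.
Propagation delays (d/s per hop): 113.333, 120000, 4333.33, 30.8108 μs; sum = 124477 μs.
End-to-end = 133000 μs.

133000 μs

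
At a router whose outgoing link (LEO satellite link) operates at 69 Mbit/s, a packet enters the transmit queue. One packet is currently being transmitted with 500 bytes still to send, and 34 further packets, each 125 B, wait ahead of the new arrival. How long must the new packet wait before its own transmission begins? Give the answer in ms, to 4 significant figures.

Each queued packet: L/R = 1000/69000000 = 0.0144928 ms.
34 queued → 0.492754 ms.
Plus remaining 4000 bits of current packet: 0.057971 ms.
Queuing delay = 0.5507 ms.

0.5507 ms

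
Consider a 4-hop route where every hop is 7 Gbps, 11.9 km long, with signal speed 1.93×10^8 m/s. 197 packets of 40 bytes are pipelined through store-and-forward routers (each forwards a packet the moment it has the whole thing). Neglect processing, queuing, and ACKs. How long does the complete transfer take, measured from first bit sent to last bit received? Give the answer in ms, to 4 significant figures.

0.2558 ms

Per-hop transmission t_tx = L/R = 320/7000000000 = 4.57143e-05 ms.
Per-hop propagation t_prop = 11900/193000000 = 0.061658 ms.
Pipeline fill: first packet needs 4·t_tx to clear all hops; remaining 196 packets each add one t_tx.
Total = (4+197-1)·t_tx + 4·t_prop = 200·4.57143e-05 + 4·0.061658 = 0.2558 ms.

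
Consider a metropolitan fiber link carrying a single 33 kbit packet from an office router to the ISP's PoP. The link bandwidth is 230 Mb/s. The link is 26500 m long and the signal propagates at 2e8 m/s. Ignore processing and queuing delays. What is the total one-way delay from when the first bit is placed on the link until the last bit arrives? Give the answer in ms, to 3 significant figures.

0.276 ms

L = 33000 bits.
Transmission delay = L/R = 33000 / 230000000 = 0.143478 ms.
Propagation delay = d/s = 26500 m / 200000000 m/s = 0.1325 ms.
Total = 0.276 ms.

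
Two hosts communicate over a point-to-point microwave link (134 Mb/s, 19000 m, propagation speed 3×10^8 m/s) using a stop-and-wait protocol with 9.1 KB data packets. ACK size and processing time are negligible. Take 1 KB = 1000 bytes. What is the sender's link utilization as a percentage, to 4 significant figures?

t_tx = L/R = 72800/134000000 = 0.000543284 s.
t_prop = 19000/300000000 = 6.33333e-05 s; RTT = 0.000126667 s.
Cycle = t_tx + RTT = 0.00066995 s.
Utilization = t_tx / cycle = 0.000543284/0.00066995 = 81.09 %.

81.09 %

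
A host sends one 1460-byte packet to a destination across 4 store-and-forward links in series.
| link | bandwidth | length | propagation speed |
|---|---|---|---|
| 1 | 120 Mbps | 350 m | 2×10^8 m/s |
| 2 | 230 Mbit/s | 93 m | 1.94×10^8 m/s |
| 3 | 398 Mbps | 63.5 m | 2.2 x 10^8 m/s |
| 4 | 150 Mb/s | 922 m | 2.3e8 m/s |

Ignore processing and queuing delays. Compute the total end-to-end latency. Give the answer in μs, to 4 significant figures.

261.9 μs

L = 1460 × 8 = 11680 bits.
Transmission delays (L/R per hop): 97.3333, 50.7826, 29.3467, 77.8667 μs; sum = 255.329 μs.
Propagation delays (d/s per hop): 1.75, 0.479381, 0.288636, 4.0087 μs; sum = 6.52671 μs.
End-to-end = 261.9 μs.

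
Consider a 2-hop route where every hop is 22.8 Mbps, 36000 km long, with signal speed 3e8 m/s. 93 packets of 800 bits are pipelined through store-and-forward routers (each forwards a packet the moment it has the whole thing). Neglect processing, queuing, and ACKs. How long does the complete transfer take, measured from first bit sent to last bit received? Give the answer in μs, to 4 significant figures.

243300 μs

Per-hop transmission t_tx = L/R = 800/22800000 = 35.0877 μs.
Per-hop propagation t_prop = 36000000/300000000 = 120000 μs.
Pipeline fill: first packet needs 2·t_tx to clear all hops; remaining 92 packets each add one t_tx.
Total = (2+93-1)·t_tx + 2·t_prop = 94·35.0877 + 2·120000 = 243300 μs.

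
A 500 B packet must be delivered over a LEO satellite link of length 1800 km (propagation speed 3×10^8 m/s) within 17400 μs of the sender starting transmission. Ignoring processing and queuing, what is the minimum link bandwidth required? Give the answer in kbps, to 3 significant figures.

L = 4000 bits.
Propagation delay = 1800000 / 300000000 = 6000 μs.
Transmission budget = 17400 − 6000 = 11400 μs.
R ≥ L / t_tx = 4000 bits / 0.0114 s = 351 kbps.

351 kbps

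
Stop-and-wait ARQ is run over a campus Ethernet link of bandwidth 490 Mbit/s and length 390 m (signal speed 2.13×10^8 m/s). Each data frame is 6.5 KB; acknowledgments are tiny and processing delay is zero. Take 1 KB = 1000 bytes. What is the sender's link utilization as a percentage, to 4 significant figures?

96.66 %

t_tx = L/R = 52000/490000000 = 0.000106122 s.
t_prop = 390/213000000 = 1.83099e-06 s; RTT = 3.66197e-06 s.
Cycle = t_tx + RTT = 0.000109784 s.
Utilization = t_tx / cycle = 0.000106122/0.000109784 = 96.66 %.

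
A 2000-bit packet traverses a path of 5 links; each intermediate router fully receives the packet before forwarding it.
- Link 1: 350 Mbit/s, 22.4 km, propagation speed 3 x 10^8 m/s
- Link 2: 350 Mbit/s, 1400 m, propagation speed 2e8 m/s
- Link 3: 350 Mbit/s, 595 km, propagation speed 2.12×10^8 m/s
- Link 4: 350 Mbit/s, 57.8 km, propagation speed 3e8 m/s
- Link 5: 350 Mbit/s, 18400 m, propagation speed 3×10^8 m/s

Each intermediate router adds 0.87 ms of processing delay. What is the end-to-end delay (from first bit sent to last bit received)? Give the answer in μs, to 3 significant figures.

6650 μs

Transmission delay per hop = L/R = 2000/350000000 = 5.71429 μs; 5 hops → 28.5714 μs.
Propagation delays (d/s per hop): 74.6667, 7, 2806.6, 192.667, 61.3333 μs; sum = 3142.27 μs.
Processing at 4 router(s): 4 × 0.87 ms = 3480 μs.
End-to-end = 6650 μs.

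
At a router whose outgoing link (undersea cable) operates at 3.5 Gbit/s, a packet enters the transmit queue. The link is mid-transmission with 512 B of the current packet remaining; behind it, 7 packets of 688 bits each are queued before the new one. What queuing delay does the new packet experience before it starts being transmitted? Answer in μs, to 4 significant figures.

Each queued packet: L/R = 688/3500000000 = 0.196571 μs.
7 queued → 1.376 μs.
Plus remaining 4096 bits of current packet: 1.17029 μs.
Queuing delay = 2.546 μs.

2.546 μs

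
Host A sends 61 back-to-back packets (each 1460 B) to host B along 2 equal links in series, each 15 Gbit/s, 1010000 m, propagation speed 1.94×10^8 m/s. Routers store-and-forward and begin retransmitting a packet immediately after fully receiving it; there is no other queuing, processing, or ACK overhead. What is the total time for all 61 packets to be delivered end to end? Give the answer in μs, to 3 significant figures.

10500 μs

Per-hop transmission t_tx = L/R = 11680/15000000000 = 0.778667 μs.
Per-hop propagation t_prop = 1010000/194000000 = 5206.19 μs.
Pipeline fill: first packet needs 2·t_tx to clear all hops; remaining 60 packets each add one t_tx.
Total = (2+61-1)·t_tx + 2·t_prop = 62·0.778667 + 2·5206.19 = 10500 μs.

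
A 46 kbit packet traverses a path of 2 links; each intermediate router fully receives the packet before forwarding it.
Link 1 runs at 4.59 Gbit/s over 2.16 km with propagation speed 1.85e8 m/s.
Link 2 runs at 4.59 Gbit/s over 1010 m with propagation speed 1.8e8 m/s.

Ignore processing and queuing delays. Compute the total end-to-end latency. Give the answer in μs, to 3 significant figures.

37.3 μs

L = 46000 bits.
Transmission delay per hop = L/R = 46000/4590000000 = 10.0218 μs; 2 hops → 20.0436 μs.
Propagation delays (d/s per hop): 11.6757, 5.61111 μs; sum = 17.2868 μs.
End-to-end = 37.3 μs.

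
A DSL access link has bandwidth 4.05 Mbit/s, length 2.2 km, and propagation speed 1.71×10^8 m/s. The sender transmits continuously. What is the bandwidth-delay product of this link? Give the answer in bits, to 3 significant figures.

Propagation delay = 2200 / 171000000 = 1.28655e-05 s.
BDP = R × t_prop = 4050000 × 1.28655e-05 = 52.1053 bits.

52.1 bits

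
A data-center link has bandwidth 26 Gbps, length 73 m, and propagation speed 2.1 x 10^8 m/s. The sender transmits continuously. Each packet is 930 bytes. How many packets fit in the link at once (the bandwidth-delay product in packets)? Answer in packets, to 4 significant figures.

1.215 packets

Propagation delay = 73 / 210000000 = 3.47619e-07 s.
BDP = R × t_prop = 26000000000 × 3.47619e-07 = 9038.1 bits.
In packets of 7440 bits: 1.215 packets.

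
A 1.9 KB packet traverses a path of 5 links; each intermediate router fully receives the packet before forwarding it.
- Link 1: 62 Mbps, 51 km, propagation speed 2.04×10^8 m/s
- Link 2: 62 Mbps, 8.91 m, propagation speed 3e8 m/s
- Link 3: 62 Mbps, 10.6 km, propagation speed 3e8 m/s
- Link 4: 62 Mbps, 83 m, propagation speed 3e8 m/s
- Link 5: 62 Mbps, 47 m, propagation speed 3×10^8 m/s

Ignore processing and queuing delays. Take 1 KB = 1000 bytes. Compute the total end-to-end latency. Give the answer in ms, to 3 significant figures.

1.51 ms

L = 15200 bits.
Transmission delay per hop = L/R = 15200/62000000 = 0.245161 ms; 5 hops → 1.22581 ms.
Propagation delays (d/s per hop): 0.25, 2.97e-05, 0.0353333, 0.000276667, 0.000156667 ms; sum = 0.285796 ms.
End-to-end = 1.51 ms.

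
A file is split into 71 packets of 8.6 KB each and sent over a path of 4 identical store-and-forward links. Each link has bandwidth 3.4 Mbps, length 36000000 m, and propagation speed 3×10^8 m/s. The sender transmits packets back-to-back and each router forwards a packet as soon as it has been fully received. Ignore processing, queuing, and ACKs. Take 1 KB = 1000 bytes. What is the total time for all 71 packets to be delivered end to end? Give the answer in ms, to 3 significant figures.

Per-hop transmission t_tx = L/R = 68800/3400000 = 20.2353 ms.
Per-hop propagation t_prop = 36000000/300000000 = 120 ms.
Pipeline fill: first packet needs 4·t_tx to clear all hops; remaining 70 packets each add one t_tx.
Total = (4+71-1)·t_tx + 4·t_prop = 74·20.2353 + 4·120 = 1980 ms.

1980 ms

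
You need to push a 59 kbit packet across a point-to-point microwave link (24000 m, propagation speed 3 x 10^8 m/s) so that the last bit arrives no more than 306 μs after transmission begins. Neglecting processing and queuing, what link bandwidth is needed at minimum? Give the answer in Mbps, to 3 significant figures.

Propagation delay = 24000 / 300000000 = 80 μs.
Transmission budget = 306 − 80 = 226 μs.
R ≥ L / t_tx = 59000 bits / 0.000226 s = 261 Mbps.

261 Mbps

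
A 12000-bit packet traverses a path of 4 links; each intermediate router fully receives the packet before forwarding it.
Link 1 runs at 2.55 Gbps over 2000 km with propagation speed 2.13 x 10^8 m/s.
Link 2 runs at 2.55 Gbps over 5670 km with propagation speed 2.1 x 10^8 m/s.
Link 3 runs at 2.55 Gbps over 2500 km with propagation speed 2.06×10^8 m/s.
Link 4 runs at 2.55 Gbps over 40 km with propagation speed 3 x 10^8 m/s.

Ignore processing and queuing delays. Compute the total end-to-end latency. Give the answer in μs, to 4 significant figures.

48680 μs

Transmission delay per hop = L/R = 12000/2550000000 = 4.70588 μs; 4 hops → 18.8235 μs.
Propagation delays (d/s per hop): 9389.67, 27000, 12135.9, 133.333 μs; sum = 48658.9 μs.
End-to-end = 48680 μs.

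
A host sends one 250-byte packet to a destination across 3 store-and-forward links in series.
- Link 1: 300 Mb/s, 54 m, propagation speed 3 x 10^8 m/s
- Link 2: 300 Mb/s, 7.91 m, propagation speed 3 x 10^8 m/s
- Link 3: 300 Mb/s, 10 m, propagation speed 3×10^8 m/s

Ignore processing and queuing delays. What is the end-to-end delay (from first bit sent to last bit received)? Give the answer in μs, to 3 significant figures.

20.2 μs

L = 250 × 8 = 2000 bits.
Transmission delay per hop = L/R = 2000/300000000 = 6.66667 μs; 3 hops → 20 μs.
Propagation delays (d/s per hop): 0.18, 0.0263667, 0.0333333 μs; sum = 0.2397 μs.
End-to-end = 20.2 μs.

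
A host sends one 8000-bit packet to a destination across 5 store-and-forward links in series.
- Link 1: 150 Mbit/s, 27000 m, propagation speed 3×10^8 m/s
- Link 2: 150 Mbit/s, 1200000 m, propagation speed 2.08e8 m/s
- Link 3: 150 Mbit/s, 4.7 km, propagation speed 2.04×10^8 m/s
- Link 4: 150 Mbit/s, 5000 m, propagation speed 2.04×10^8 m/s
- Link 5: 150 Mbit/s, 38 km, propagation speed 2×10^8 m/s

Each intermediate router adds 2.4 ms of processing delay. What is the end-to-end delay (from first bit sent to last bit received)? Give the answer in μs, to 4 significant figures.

Transmission delay per hop = L/R = 8000/150000000 = 53.3333 μs; 5 hops → 266.667 μs.
Propagation delays (d/s per hop): 90, 5769.23, 23.0392, 24.5098, 190 μs; sum = 6096.78 μs.
Processing at 4 router(s): 4 × 2.4 ms = 9600 μs.
End-to-end = 15960 μs.

15960 μs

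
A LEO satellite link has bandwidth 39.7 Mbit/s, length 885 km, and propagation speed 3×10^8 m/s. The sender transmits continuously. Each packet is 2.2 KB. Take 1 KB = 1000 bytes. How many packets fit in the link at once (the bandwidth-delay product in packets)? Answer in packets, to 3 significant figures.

6.65 packets

Propagation delay = 885000 / 300000000 = 0.00295 s.
BDP = R × t_prop = 39700000 × 0.00295 = 117115 bits.
In packets of 17600 bits: 6.65 packets.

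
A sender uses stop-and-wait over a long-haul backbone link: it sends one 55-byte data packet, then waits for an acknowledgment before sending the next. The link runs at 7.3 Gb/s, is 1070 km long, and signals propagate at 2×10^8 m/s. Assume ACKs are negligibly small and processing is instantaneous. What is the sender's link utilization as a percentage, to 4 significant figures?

t_tx = L/R = 440/7300000000 = 6.0274e-08 s.
t_prop = 1070000/200000000 = 0.00535 s; RTT = 0.0107 s.
Cycle = t_tx + RTT = 0.0107001 s.
Utilization = t_tx / cycle = 6.0274e-08/0.0107001 = 0.0005633 %.

0.0005633 %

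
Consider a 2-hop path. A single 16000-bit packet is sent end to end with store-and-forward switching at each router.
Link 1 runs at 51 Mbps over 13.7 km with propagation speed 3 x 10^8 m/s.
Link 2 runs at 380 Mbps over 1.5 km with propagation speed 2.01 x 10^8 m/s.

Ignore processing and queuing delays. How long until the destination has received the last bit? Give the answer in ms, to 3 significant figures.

Transmission delays (L/R per hop): 0.313725, 0.0421053 ms; sum = 0.355831 ms.
Propagation delays (d/s per hop): 0.0456667, 0.00746269 ms; sum = 0.0531294 ms.
End-to-end = 0.409 ms.

0.409 ms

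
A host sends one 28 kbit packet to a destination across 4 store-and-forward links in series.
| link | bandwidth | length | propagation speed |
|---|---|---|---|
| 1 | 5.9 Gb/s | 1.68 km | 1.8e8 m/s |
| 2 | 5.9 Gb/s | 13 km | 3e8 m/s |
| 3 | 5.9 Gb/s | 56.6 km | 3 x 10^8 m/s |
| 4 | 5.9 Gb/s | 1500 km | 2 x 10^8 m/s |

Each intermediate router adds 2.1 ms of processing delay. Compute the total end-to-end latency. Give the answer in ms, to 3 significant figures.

L = 28000 bits.
Transmission delay per hop = L/R = 28000/5900000000 = 0.00474576 ms; 4 hops → 0.0189831 ms.
Propagation delays (d/s per hop): 0.00933333, 0.0433333, 0.188667, 7.5 ms; sum = 7.74133 ms.
Processing at 3 router(s): 3 × 2.1 ms = 6.3 ms.
End-to-end = 14.1 ms.

14.1 ms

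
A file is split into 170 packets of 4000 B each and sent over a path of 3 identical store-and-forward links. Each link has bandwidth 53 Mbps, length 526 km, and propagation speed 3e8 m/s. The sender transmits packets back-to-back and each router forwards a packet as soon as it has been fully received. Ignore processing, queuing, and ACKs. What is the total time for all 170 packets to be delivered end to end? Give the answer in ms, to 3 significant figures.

109 ms

Per-hop transmission t_tx = L/R = 32000/53000000 = 0.603774 ms.
Per-hop propagation t_prop = 526000/300000000 = 1.75333 ms.
Pipeline fill: first packet needs 3·t_tx to clear all hops; remaining 169 packets each add one t_tx.
Total = (3+170-1)·t_tx + 3·t_prop = 172·0.603774 + 3·1.75333 = 109 ms.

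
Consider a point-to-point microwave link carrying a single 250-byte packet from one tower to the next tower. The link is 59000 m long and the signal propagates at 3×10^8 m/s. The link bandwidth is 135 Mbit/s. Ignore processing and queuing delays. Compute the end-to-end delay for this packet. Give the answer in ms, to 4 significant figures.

L = 250 × 8 = 2000 bits.
Transmission delay = L/R = 2000 / 135000000 = 0.0148148 ms.
Propagation delay = d/s = 59000 m / 300000000 m/s = 0.196667 ms.
Total = 0.2115 ms.

0.2115 ms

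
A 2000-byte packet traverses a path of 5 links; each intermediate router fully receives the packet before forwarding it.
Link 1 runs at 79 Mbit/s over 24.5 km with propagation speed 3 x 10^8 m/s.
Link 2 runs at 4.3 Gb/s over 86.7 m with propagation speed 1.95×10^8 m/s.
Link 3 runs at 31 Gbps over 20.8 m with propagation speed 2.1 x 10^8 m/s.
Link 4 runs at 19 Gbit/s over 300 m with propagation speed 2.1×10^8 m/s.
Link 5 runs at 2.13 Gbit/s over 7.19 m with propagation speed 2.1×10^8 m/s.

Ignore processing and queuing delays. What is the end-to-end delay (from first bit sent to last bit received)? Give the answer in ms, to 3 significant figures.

L = 2000 × 8 = 16000 bits.
Transmission delays (L/R per hop): 0.202532, 0.00372093, 0.000516129, 0.000842105, 0.00751174 ms; sum = 0.215123 ms.
Propagation delays (d/s per hop): 0.0816667, 0.000444615, 9.90476e-05, 0.00142857, 3.42381e-05 ms; sum = 0.0836731 ms.
End-to-end = 0.299 ms.

0.299 ms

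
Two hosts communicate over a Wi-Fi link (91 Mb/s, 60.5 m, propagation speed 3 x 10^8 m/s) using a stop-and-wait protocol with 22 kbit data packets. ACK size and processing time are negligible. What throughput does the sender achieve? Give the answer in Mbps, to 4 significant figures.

90.85 Mbps

t_tx = L/R = 22000/91000000 = 0.000241758 s.
t_prop = 60.5/300000000 = 2.01667e-07 s; RTT = 4.03333e-07 s.
Cycle = t_tx + RTT = 0.000242162 s.
Throughput = L / cycle = 22000 / 0.000242162 = 90.85 Mbps.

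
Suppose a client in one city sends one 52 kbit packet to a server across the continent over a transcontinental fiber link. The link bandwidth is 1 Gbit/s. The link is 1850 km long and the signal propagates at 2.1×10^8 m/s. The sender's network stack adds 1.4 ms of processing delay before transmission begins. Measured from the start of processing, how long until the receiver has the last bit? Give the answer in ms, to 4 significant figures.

L = 52000 bits.
Transmission delay = L/R = 52000 / 1000000000 = 0.052 ms.
Propagation delay = d/s = 1850000 m / 210000000 m/s = 8.80952 ms.
Plus processing delay 1.4 ms = 1.4 ms.
Total = 10.26 ms.

10.26 ms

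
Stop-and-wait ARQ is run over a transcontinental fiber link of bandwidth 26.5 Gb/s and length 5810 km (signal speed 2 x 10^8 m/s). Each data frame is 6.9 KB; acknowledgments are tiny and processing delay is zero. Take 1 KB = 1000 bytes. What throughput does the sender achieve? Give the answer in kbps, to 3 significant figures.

t_tx = L/R = 55200/26500000000 = 2.08302e-06 s.
t_prop = 5810000/200000000 = 0.02905 s; RTT = 0.0581 s.
Cycle = t_tx + RTT = 0.0581021 s.
Throughput = L / cycle = 55200 / 0.0581021 = 950 kbps.

950 kbps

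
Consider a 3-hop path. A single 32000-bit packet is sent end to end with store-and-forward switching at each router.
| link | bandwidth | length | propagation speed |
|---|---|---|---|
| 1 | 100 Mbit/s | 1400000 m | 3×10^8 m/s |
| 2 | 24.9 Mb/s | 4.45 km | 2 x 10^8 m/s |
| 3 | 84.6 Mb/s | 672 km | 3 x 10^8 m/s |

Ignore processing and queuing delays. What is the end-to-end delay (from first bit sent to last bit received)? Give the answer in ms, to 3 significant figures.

Transmission delays (L/R per hop): 0.32, 1.28514, 0.378251 ms; sum = 1.98339 ms.
Propagation delays (d/s per hop): 4.66667, 0.02225, 2.24 ms; sum = 6.92892 ms.
End-to-end = 8.91 ms.

8.91 ms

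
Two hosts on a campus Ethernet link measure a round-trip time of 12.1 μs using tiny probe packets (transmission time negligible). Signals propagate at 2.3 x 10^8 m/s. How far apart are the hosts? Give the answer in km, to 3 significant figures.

One-way propagation = RTT/2 = 6.05 μs.
d = s × t = 2.3e+08 × 6.05e-06 = 1.39 km.

1.39 km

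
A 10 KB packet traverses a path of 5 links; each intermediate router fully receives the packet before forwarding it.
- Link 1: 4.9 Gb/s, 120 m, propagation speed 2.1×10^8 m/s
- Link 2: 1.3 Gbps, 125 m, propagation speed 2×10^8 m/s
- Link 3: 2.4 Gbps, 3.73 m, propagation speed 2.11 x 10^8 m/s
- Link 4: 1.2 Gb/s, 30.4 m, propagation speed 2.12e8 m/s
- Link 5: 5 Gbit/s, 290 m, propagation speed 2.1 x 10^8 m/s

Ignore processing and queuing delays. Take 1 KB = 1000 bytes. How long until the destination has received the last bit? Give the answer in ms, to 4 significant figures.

0.1966 ms

L = 80000 bits.
Transmission delays (L/R per hop): 0.0163265, 0.0615385, 0.0333333, 0.0666667, 0.016 ms; sum = 0.193865 ms.
Propagation delays (d/s per hop): 0.000571429, 0.000625, 1.76777e-05, 0.000143396, 0.00138095 ms; sum = 0.00273845 ms.
End-to-end = 0.1966 ms.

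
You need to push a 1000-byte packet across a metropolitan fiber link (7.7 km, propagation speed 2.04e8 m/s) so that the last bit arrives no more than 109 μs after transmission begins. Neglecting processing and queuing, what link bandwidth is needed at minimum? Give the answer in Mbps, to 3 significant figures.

L = 8000 bits.
Propagation delay = 7700 / 204000000 = 37.7451 μs.
Transmission budget = 109 − 37.7451 = 71.2549 μs.
R ≥ L / t_tx = 8000 bits / 7.12549e-05 s = 112 Mbps.

112 Mbps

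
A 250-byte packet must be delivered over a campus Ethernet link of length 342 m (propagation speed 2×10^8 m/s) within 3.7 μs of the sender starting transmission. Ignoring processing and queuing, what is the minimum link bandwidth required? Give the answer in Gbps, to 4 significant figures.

L = 2000 bits.
Propagation delay = 342 / 200000000 = 1.71 μs.
Transmission budget = 3.7 − 1.71 = 1.99 μs.
R ≥ L / t_tx = 2000 bits / 1.99e-06 s = 1.005 Gbps.

1.005 Gbps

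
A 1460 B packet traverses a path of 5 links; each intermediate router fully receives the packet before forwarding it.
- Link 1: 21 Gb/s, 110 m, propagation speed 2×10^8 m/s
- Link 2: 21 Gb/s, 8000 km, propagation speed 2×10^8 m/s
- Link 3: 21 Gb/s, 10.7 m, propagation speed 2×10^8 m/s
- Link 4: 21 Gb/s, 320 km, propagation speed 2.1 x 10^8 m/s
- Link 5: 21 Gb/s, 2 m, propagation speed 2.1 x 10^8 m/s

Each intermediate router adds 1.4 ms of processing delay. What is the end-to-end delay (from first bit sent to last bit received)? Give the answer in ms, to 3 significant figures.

L = 1460 × 8 = 11680 bits.
Transmission delay per hop = L/R = 11680/21000000000 = 0.00055619 ms; 5 hops → 0.00278095 ms.
Propagation delays (d/s per hop): 0.00055, 40, 5.35e-05, 1.52381, 9.52381e-06 ms; sum = 41.5244 ms.
Processing at 4 router(s): 4 × 1.4 ms = 5.6 ms.
End-to-end = 47.1 ms.

47.1 ms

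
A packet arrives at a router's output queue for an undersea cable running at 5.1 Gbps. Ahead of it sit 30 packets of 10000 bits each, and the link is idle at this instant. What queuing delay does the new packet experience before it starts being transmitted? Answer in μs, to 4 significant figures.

58.82 μs

Each queued packet: L/R = 10000/5100000000 = 1.96078 μs.
30 queued → 58.8235 μs.
Queuing delay = 58.82 μs.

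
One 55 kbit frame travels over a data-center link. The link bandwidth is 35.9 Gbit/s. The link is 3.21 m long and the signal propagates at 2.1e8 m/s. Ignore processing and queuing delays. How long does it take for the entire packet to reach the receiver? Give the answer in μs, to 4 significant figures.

1.547 μs

L = 55000 bits.
Transmission delay = L/R = 55000 / 35900000000 = 1.53203 μs.
Propagation delay = d/s = 3.21 m / 210000000 m/s = 0.0152857 μs.
Total = 1.547 μs.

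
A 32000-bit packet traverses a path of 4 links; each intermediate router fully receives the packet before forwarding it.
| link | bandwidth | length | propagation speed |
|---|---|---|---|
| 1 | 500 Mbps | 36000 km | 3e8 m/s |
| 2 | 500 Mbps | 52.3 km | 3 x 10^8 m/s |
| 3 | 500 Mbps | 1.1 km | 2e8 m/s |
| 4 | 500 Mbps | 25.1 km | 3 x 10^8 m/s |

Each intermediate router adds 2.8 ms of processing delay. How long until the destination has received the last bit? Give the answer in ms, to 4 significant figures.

Transmission delay per hop = L/R = 32000/500000000 = 0.064 ms; 4 hops → 0.256 ms.
Propagation delays (d/s per hop): 120, 0.174333, 0.0055, 0.0836667 ms; sum = 120.264 ms.
Processing at 3 router(s): 3 × 2.8 ms = 8.4 ms.
End-to-end = 128.9 ms.

128.9 ms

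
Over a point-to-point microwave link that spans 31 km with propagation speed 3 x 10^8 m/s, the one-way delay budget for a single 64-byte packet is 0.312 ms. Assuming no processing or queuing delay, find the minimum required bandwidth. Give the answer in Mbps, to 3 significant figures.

2.45 Mbps

L = 512 bits.
Propagation delay = 31000 / 300000000 = 0.103333 ms.
Transmission budget = 0.312 − 0.103333 = 0.208667 ms.
R ≥ L / t_tx = 512 bits / 0.000208667 s = 2.45 Mbps.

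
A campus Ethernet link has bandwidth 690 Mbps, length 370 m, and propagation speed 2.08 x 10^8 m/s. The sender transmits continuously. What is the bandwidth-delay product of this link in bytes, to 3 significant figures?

Propagation delay = 370 / 208000000 = 1.77885e-06 s.
BDP = R × t_prop = 690000000 × 1.77885e-06 = 1227.4 bits.
In bytes: 1227.4/8 = 153 bytes.

153 bytes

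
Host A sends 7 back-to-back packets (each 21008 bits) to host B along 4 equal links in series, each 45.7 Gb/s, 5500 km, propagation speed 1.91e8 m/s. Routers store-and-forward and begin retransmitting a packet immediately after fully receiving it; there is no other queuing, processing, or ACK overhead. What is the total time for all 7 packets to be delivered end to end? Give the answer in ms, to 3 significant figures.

Per-hop transmission t_tx = L/R = 21008/45700000000 = 0.000459694 ms.
Per-hop propagation t_prop = 5500000/191000000 = 28.7958 ms.
Pipeline fill: first packet needs 4·t_tx to clear all hops; remaining 6 packets each add one t_tx.
Total = (4+7-1)·t_tx + 4·t_prop = 10·0.000459694 + 4·28.7958 = 115 ms.

115 ms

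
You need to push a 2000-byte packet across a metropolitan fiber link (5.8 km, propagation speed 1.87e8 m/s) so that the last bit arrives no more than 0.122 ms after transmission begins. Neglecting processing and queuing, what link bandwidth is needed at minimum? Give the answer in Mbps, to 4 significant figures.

175.9 Mbps

L = 16000 bits.
Propagation delay = 5800 / 187000000 = 0.031016 ms.
Transmission budget = 0.122 − 0.031016 = 0.090984 ms.
R ≥ L / t_tx = 16000 bits / 9.0984e-05 s = 175.9 Mbps.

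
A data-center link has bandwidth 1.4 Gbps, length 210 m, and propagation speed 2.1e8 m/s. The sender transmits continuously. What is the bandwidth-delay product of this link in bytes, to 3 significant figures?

175 bytes

Propagation delay = 210 / 210000000 = 1e-06 s.
BDP = R × t_prop = 1400000000 × 1e-06 = 1400 bits.
In bytes: 1400/8 = 175 bytes.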